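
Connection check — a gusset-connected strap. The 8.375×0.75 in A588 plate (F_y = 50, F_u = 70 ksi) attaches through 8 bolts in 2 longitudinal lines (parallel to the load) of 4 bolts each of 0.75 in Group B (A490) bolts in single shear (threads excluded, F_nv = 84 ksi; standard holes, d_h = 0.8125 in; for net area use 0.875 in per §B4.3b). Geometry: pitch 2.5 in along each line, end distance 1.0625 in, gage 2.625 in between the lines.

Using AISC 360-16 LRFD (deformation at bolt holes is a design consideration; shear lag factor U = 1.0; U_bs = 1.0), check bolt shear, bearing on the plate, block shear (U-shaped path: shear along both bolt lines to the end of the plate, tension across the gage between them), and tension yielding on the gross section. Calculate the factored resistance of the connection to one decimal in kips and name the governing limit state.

222.7 kips (bolt shear governs)

Bolt shear: A_b = π(0.75)²/4 = 0.44179 in². φR_n = 0.75 × 84 × 0.44179 × 8 × 1 = 222.7 kips.
Bearing (0.75 in plate, F_u = 70 ksi): end bolts L_c = 1.0625 − 0.8125/2 = 0.65625, R_n = min(1.2×0.65625×0.75×70, 2.4×0.75×0.75×70) = 41.344 kips/bolt; interior L_c = 2.5 − 0.8125 = 1.6875, R_n = 94.5 kips/bolt. φR_n = 0.75 × (2×41.344 + 6×94.5) = 487.3 kips.
Block shear: shear path 2×[1.0625+3×2.5] = 2×8.5625 in, A_gv = 12.844, A_nv = 2×(8.5625 − 3.5×0.875)×0.75 = 8.25 in²; tension across gage: (2.625 − 1×0.875)×0.75 = 1.3125 in². R_n = min(0.6×70×8.25, 0.6×50×12.844) + 1.0×70×1.3125 = min(346.5, 385.32) + 91.875 = 438.38 kips. φR_n = 0.75 × 438.38 = 328.8 kips.
Tension yield (gross): A_g = 8.375×0.75 = 6.2813 in². φR_n = 0.90 × 50 × 6.2813 = 282.7 kips.
Governing: min(222.7, 487.3, 328.8, 282.7) = 222.7 kips → bolt shear.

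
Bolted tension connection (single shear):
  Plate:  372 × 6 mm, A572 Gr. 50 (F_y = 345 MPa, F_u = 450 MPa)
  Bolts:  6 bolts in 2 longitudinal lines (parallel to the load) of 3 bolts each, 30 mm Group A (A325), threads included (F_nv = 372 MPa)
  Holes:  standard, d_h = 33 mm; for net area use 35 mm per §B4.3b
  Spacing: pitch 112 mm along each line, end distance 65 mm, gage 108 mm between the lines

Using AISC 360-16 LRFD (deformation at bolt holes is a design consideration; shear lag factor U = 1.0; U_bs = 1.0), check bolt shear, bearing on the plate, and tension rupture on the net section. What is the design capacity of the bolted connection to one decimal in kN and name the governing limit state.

611.6 kN (net-section rupture governs)

Bolt shear: A_b = π(30)²/4 = 706.86 mm². φR_n = 0.75 × 372 × 706.86 × 6 × 1 = 1183.3 kN.
Bearing (6 mm plate, F_u = 450 MPa): end bolts L_c = 65 − 33/2 = 48.5, R_n = min(1.2×48.5×6×450, 2.4×30×6×450) = 157.14 kN/bolt; interior L_c = 112 − 33 = 79, R_n = 194.4 kN/bolt. φR_n = 0.75 × (2×157.14 + 4×194.4) = 818.9 kN.
Tension rupture (net): A_n = (372 − 2×35)×6 = 1812 mm² (U = 1.0, A_e = A_n). φR_n = 0.75 × 450 × 1812 = 611.6 kN.
Governing: min(1183.3, 818.9, 611.6) = 611.6 kN → net-section rupture.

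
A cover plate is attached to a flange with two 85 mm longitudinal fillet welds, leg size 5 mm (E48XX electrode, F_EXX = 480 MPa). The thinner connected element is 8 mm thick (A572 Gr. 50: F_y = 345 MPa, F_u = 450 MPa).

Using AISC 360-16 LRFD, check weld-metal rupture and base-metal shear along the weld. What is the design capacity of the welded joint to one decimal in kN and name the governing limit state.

129.8 kN (weld metal governs)

Weld metal: throat = 0.707×5 = 3.535 mm, L = 2×85 = 170 mm. φR_n = 0.75 × 0.6 × 480 × 3.535 × 170 = 129.8 kN.
Base metal shear (8 mm plate): yield φR_n = 1.0×0.6×345×8×170 = 281.5 kN; rupture φR_n = 0.75×0.6×450×8×170 = 275.4 kN; take 275.4 kN (rupture).
Governing: min(129.8, 275.4) = 129.8 kN → weld metal.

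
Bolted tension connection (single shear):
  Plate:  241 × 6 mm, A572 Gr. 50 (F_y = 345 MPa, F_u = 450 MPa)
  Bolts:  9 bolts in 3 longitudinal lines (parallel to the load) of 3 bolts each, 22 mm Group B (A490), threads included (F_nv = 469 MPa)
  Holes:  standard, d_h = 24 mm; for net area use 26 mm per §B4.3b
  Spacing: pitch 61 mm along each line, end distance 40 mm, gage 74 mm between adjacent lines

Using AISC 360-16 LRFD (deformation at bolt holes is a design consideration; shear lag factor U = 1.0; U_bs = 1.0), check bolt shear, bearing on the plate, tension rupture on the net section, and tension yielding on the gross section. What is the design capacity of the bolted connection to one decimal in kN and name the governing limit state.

Bolt shear: A_b = π(22)²/4 = 380.13 mm². φR_n = 0.75 × 469 × 380.13 × 9 × 1 = 1203.4 kN.
Bearing (6 mm plate, F_u = 450 MPa): end bolts L_c = 40 − 24/2 = 28, R_n = min(1.2×28×6×450, 2.4×22×6×450) = 90.72 kN/bolt; interior L_c = 61 − 24 = 37, R_n = 119.88 kN/bolt. φR_n = 0.75 × (3×90.72 + 6×119.88) = 743.6 kN.
Tension rupture (net): A_n = (241 − 3×26)×6 = 978 mm² (U = 1.0, A_e = A_n). φR_n = 0.75 × 450 × 978 = 330.1 kN.
Tension yield (gross): A_g = 241×6 = 1446 mm². φR_n = 0.90 × 345 × 1446 = 449.0 kN.
Governing: min(1203.4, 743.6, 330.1, 449.0) = 330.1 kN → net-section rupture.

330.1 kN (net-section rupture governs)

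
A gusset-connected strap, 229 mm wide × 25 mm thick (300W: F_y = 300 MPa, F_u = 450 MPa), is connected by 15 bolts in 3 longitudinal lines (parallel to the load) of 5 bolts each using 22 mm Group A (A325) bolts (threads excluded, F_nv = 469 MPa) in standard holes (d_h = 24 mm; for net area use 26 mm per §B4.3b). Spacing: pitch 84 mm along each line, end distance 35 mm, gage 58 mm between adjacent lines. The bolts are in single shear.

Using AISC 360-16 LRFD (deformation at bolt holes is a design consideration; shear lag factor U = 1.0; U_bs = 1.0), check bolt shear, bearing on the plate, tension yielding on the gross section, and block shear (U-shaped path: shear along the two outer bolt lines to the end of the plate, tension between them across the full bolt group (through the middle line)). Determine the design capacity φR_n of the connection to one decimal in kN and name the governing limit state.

Bolt shear: A_b = π(22)²/4 = 380.13 mm². φR_n = 0.75 × 469 × 380.13 × 15 × 1 = 2005.7 kN.
Bearing (25 mm plate, F_u = 450 MPa): end bolts L_c = 35 − 24/2 = 23, R_n = min(1.2×23×25×450, 2.4×22×25×450) = 310.5 kN/bolt; interior L_c = 84 − 24 = 60, R_n = 594 kN/bolt. φR_n = 0.75 × (3×310.5 + 12×594) = 6044.6 kN.
Tension yield (gross): A_g = 229×25 = 5725 mm². φR_n = 0.90 × 300 × 5725 = 1545.8 kN.
Block shear: shear path 2×[35+4×84] = 2×371 mm, A_gv = 18550, A_nv = 2×(371 − 4.5×26)×25 = 12700 mm²; tension across gage: (116 − 2×26)×25 = 1600 mm². R_n = min(0.6×450×12700, 0.6×300×18550) + 1.0×450×1600 = min(3429, 3339) + 720 = 4059 kN. φR_n = 0.75 × 4059 = 3044.3 kN.
Governing: min(2005.7, 6044.6, 1545.8, 3044.3) = 1545.8 kN → gross-section yield.

1545.8 kN (gross-section yield governs)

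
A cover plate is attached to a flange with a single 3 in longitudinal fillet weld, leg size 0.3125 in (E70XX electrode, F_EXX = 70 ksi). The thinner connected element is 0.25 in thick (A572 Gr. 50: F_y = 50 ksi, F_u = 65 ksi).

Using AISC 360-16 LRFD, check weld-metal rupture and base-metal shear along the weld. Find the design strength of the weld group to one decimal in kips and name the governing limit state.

20.9 kips (weld metal governs)

Weld metal: throat = 0.707×0.3125 = 0.22094 in, L = 3 in. φR_n = 0.75 × 0.6 × 70 × 0.22094 × 3 = 20.9 kips.
Base metal shear (0.25 in plate): yield φR_n = 1.0×0.6×50×0.25×3 = 22.5 kips; rupture φR_n = 0.75×0.6×65×0.25×3 = 21.9 kips; take 21.9 kips (rupture).
Governing: min(20.9, 21.9) = 20.9 kips → weld metal.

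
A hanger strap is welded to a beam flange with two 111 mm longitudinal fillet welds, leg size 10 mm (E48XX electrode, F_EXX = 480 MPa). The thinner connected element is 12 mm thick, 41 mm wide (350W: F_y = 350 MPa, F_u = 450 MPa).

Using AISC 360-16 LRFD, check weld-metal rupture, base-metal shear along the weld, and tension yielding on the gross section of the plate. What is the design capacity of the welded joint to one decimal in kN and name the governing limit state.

155.0 kN (gross-section yield governs)

Weld metal: throat = 0.707×10 = 7.07 mm, L = 2×111 = 222 mm. φR_n = 0.75 × 0.6 × 480 × 7.07 × 222 = 339.0 kN.
Base metal shear (12 mm plate): yield φR_n = 1.0×0.6×350×12×222 = 559.4 kN; rupture φR_n = 0.75×0.6×450×12×222 = 539.5 kN; take 539.5 kN (rupture).
Tension yield (gross): A_g = 41×12 = 492 mm². φR_n = 0.90 × 350 × 492 = 155.0 kN.
Governing: min(339.0, 539.5, 155.0) = 155.0 kN → gross-section yield.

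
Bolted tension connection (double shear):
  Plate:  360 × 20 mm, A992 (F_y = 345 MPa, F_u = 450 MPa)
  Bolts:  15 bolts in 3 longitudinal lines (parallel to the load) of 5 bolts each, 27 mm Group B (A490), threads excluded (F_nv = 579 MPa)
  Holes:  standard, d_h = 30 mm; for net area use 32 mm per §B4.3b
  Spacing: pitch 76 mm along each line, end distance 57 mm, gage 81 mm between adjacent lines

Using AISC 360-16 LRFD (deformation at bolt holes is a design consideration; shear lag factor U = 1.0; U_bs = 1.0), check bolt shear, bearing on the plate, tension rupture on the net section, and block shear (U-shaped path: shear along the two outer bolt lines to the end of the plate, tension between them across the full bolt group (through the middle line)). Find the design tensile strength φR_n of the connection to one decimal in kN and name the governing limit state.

1782.0 kN (net-section rupture governs)

Bolt shear: A_b = π(27)²/4 = 572.56 mm². φR_n = 0.75 × 579 × 572.56 × 15 × 2 = 7459.0 kN.
Bearing (20 mm plate, F_u = 450 MPa): end bolts L_c = 57 − 30/2 = 42, R_n = min(1.2×42×20×450, 2.4×27×20×450) = 453.6 kN/bolt; interior L_c = 76 − 30 = 46, R_n = 496.8 kN/bolt. φR_n = 0.75 × (3×453.6 + 12×496.8) = 5491.8 kN.
Tension rupture (net): A_n = (360 − 3×32)×20 = 5280 mm² (U = 1.0, A_e = A_n). φR_n = 0.75 × 450 × 5280 = 1782.0 kN.
Block shear: shear path 2×[57+4×76] = 2×361 mm, A_gv = 14440, A_nv = 2×(361 − 4.5×32)×20 = 8680 mm²; tension across gage: (162 − 2×32)×20 = 1960 mm². R_n = min(0.6×450×8680, 0.6×345×14440) + 1.0×450×1960 = min(2343.6, 2989.1) + 882 = 3225.6 kN. φR_n = 0.75 × 3225.6 = 2419.2 kN.
Governing: min(7459.0, 5491.8, 1782.0, 2419.2) = 1782.0 kN → net-section rupture.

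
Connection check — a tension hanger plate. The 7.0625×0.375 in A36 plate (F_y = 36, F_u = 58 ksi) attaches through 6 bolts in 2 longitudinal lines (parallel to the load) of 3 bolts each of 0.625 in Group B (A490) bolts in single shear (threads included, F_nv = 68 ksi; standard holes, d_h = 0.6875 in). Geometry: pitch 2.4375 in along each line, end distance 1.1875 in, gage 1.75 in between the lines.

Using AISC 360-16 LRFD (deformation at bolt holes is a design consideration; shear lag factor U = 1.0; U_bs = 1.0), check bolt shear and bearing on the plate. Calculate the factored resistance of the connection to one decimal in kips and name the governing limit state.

Bolt shear: A_b = π(0.625)²/4 = 0.3068 in². φR_n = 0.75 × 68 × 0.3068 × 6 × 1 = 93.9 kips.
Bearing (0.375 in plate, F_u = 58 ksi): end bolts L_c = 1.1875 − 0.6875/2 = 0.84375, R_n = min(1.2×0.84375×0.375×58, 2.4×0.625×0.375×58) = 22.022 kips/bolt; interior L_c = 2.4375 − 0.6875 = 1.75, R_n = 32.625 kips/bolt. φR_n = 0.75 × (2×22.022 + 4×32.625) = 130.9 kips.
Governing: min(93.9, 130.9) = 93.9 kips → bolt shear.

93.9 kips (bolt shear governs)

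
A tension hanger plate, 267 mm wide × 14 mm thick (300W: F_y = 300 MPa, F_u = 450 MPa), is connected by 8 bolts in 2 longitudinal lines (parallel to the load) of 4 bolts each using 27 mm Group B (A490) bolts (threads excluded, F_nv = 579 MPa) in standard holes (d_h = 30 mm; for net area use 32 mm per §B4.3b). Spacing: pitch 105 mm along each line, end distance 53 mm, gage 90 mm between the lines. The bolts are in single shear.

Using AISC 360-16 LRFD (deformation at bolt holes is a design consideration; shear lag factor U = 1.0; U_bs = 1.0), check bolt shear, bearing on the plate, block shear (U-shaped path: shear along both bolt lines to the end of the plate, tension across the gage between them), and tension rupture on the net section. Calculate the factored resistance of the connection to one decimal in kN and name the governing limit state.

Bolt shear: A_b = π(27)²/4 = 572.56 mm². φR_n = 0.75 × 579 × 572.56 × 8 × 1 = 1989.1 kN.
Bearing (14 mm plate, F_u = 450 MPa): end bolts L_c = 53 − 30/2 = 38, R_n = min(1.2×38×14×450, 2.4×27×14×450) = 287.28 kN/bolt; interior L_c = 105 − 30 = 75, R_n = 408.24 kN/bolt. φR_n = 0.75 × (2×287.28 + 6×408.24) = 2268.0 kN.
Block shear: shear path 2×[53+3×105] = 2×368 mm, A_gv = 10304, A_nv = 2×(368 − 3.5×32)×14 = 7168 mm²; tension across gage: (90 − 1×32)×14 = 812 mm². R_n = min(0.6×450×7168, 0.6×300×10304) + 1.0×450×812 = min(1935.4, 1854.7) + 365.4 = 2220.1 kN. φR_n = 0.75 × 2220.1 = 1665.1 kN.
Tension rupture (net): A_n = (267 − 2×32)×14 = 2842 mm² (U = 1.0, A_e = A_n). φR_n = 0.75 × 450 × 2842 = 959.2 kN.
Governing: min(1989.1, 2268.0, 1665.1, 959.2) = 959.2 kN → net-section rupture.

959.2 kN (net-section rupture governs)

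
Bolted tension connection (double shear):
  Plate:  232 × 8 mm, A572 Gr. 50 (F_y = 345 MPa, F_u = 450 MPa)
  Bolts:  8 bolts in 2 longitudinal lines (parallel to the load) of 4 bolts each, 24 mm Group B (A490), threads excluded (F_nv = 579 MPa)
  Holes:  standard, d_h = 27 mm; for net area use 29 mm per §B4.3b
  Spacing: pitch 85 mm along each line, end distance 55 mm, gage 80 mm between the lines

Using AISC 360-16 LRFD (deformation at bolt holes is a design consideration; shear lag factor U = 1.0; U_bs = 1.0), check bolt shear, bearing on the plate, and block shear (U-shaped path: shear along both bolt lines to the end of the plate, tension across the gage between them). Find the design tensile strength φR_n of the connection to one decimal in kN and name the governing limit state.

813.2 kN (block shear governs)

Bolt shear: A_b = π(24)²/4 = 452.39 mm². φR_n = 0.75 × 579 × 452.39 × 8 × 2 = 3143.2 kN.
Bearing (8 mm plate, F_u = 450 MPa): end bolts L_c = 55 − 27/2 = 41.5, R_n = min(1.2×41.5×8×450, 2.4×24×8×450) = 179.28 kN/bolt; interior L_c = 85 − 27 = 58, R_n = 207.36 kN/bolt. φR_n = 0.75 × (2×179.28 + 6×207.36) = 1202.0 kN.
Block shear: shear path 2×[55+3×85] = 2×310 mm, A_gv = 4960, A_nv = 2×(310 − 3.5×29)×8 = 3336 mm²; tension across gage: (80 − 1×29)×8 = 408 mm². R_n = min(0.6×450×3336, 0.6×345×4960) + 1.0×450×408 = min(900.72, 1026.7) + 183.6 = 1084.3 kN. φR_n = 0.75 × 1084.3 = 813.2 kN.
Governing: min(3143.2, 1202.0, 813.2) = 813.2 kN → block shear.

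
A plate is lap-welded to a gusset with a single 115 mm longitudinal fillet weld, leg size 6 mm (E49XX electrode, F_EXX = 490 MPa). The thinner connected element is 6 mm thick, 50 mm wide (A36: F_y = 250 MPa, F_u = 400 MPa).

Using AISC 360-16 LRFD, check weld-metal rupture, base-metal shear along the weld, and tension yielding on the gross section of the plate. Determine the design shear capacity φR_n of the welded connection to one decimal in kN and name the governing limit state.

67.5 kN (gross-section yield governs)

Weld metal: throat = 0.707×6 = 4.242 mm, L = 115 mm. φR_n = 0.75 × 0.6 × 490 × 4.242 × 115 = 107.6 kN.
Base metal shear (6 mm plate): yield φR_n = 1.0×0.6×250×6×115 = 103.5 kN; rupture φR_n = 0.75×0.6×400×6×115 = 124.2 kN; take 103.5 kN (yield).
Tension yield (gross): A_g = 50×6 = 300 mm². φR_n = 0.90 × 250 × 300 = 67.5 kN.
Governing: min(107.6, 103.5, 67.5) = 67.5 kN → gross-section yield.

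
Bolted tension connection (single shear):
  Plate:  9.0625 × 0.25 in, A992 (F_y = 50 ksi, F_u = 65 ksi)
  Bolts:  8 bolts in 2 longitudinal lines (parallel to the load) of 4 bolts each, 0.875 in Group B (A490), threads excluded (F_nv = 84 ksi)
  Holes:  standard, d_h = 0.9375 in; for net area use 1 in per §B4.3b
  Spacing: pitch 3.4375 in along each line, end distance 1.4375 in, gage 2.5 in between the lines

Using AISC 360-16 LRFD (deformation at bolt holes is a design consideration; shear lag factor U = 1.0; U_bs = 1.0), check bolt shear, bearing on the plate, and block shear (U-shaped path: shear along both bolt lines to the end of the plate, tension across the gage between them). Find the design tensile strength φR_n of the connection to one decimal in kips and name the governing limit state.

138.9 kips (block shear governs)

Bolt shear: A_b = π(0.875)²/4 = 0.60132 in². φR_n = 0.75 × 84 × 0.60132 × 8 × 1 = 303.1 kips.
Bearing (0.25 in plate, F_u = 65 ksi): end bolts L_c = 1.4375 − 0.9375/2 = 0.96875, R_n = min(1.2×0.96875×0.25×65, 2.4×0.875×0.25×65) = 18.891 kips/bolt; interior L_c = 3.4375 − 0.9375 = 2.5, R_n = 34.125 kips/bolt. φR_n = 0.75 × (2×18.891 + 6×34.125) = 181.9 kips.
Block shear: shear path 2×[1.4375+3×3.4375] = 2×11.75 in, A_gv = 5.875, A_nv = 2×(11.75 − 3.5×1)×0.25 = 4.125 in²; tension across gage: (2.5 − 1×1)×0.25 = 0.375 in². R_n = min(0.6×65×4.125, 0.6×50×5.875) + 1.0×65×0.375 = min(160.88, 176.25) + 24.375 = 185.26 kips. φR_n = 0.75 × 185.26 = 138.9 kips.
Governing: min(303.1, 181.9, 138.9) = 138.9 kips → block shear.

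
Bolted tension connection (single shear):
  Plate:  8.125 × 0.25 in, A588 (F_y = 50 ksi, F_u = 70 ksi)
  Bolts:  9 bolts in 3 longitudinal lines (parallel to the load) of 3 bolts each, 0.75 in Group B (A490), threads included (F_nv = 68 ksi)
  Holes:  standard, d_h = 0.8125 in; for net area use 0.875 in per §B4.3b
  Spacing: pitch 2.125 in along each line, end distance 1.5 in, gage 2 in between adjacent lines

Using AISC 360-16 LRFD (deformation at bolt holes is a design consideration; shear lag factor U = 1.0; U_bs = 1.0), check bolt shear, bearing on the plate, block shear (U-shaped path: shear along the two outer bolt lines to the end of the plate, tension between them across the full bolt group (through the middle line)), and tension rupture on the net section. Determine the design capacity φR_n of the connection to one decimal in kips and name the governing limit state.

72.2 kips (net-section rupture governs)

Bolt shear: A_b = π(0.75)²/4 = 0.44179 in². φR_n = 0.75 × 68 × 0.44179 × 9 × 1 = 202.8 kips.
Bearing (0.25 in plate, F_u = 70 ksi): end bolts L_c = 1.5 − 0.8125/2 = 1.09375, R_n = min(1.2×1.09375×0.25×70, 2.4×0.75×0.25×70) = 22.969 kips/bolt; interior L_c = 2.125 − 0.8125 = 1.3125, R_n = 27.563 kips/bolt. φR_n = 0.75 × (3×22.969 + 6×27.563) = 175.7 kips.
Block shear: shear path 2×[1.5+2×2.125] = 2×5.75 in, A_gv = 2.875, A_nv = 2×(5.75 − 2.5×0.875)×0.25 = 1.7813 in²; tension across gage: (4 − 2×0.875)×0.25 = 0.5625 in². R_n = min(0.6×70×1.7813, 0.6×50×2.875) + 1.0×70×0.5625 = min(74.815, 86.25) + 39.375 = 114.19 kips. φR_n = 0.75 × 114.19 = 85.6 kips.
Tension rupture (net): A_n = (8.125 − 3×0.875)×0.25 = 1.375 in² (U = 1.0, A_e = A_n). φR_n = 0.75 × 70 × 1.375 = 72.2 kips.
Governing: min(202.8, 175.7, 85.6, 72.2) = 72.2 kips → net-section rupture.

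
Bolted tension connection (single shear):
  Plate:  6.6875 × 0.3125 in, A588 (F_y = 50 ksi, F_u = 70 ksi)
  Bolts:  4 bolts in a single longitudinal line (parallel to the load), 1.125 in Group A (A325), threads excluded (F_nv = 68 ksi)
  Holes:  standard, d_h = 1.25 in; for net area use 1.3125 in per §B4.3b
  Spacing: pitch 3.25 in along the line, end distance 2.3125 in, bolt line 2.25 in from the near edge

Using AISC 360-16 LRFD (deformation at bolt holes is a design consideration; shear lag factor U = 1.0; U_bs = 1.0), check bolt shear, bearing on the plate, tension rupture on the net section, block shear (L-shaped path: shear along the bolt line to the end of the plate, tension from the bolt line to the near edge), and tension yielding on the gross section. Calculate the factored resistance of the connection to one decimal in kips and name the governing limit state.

Bolt shear: A_b = π(1.125)²/4 = 0.99402 in². φR_n = 0.75 × 68 × 0.99402 × 4 × 1 = 202.8 kips.
Bearing (0.3125 in plate, F_u = 70 ksi): end bolts L_c = 2.3125 − 1.25/2 = 1.6875, R_n = min(1.2×1.6875×0.3125×70, 2.4×1.125×0.3125×70) = 44.297 kips/bolt; interior L_c = 3.25 − 1.25 = 2, R_n = 52.5 kips/bolt. φR_n = 0.75 × (1×44.297 + 3×52.5) = 151.3 kips.
Tension rupture (net): A_n = (6.6875 − 1×1.3125)×0.3125 = 1.6797 in² (U = 1.0, A_e = A_n). φR_n = 0.75 × 70 × 1.6797 = 88.2 kips.
Block shear: shear path 1×[2.3125+3×3.25] = 1×12.0625 in, A_gv = 3.7695, A_nv = 1×(12.0625 − 3.5×1.3125)×0.3125 = 2.334 in²; tension to near edge: (2.25 − 0.5×1.3125)×0.3125 = 0.49805 in². R_n = min(0.6×70×2.334, 0.6×50×3.7695) + 1.0×70×0.49805 = min(98.028, 113.09) + 34.864 = 132.89 kips. φR_n = 0.75 × 132.89 = 99.7 kips.
Tension yield (gross): A_g = 6.6875×0.3125 = 2.0898 in². φR_n = 0.90 × 50 × 2.0898 = 94.0 kips.
Governing: min(202.8, 151.3, 88.2, 99.7, 94.0) = 88.2 kips → net-section rupture.

88.2 kips (net-section rupture governs)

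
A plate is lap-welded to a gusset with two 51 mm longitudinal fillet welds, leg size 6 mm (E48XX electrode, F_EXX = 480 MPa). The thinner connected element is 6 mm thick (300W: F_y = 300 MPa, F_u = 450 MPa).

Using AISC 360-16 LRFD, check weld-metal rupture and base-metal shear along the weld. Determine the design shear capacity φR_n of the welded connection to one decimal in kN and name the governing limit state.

93.5 kN (weld metal governs)

Weld metal: throat = 0.707×6 = 4.242 mm, L = 2×51 = 102 mm. φR_n = 0.75 × 0.6 × 480 × 4.242 × 102 = 93.5 kN.
Base metal shear (6 mm plate): yield φR_n = 1.0×0.6×300×6×102 = 110.2 kN; rupture φR_n = 0.75×0.6×450×6×102 = 123.9 kN; take 110.2 kN (yield).
Governing: min(93.5, 110.2) = 93.5 kN → weld metal.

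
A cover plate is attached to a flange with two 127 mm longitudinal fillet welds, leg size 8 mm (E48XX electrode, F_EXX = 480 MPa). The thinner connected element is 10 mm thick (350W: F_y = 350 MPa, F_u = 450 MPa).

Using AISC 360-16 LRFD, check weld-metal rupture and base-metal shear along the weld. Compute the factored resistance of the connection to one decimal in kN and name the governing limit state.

310.3 kN (weld metal governs)

Weld metal: throat = 0.707×8 = 5.656 mm, L = 2×127 = 254 mm. φR_n = 0.75 × 0.6 × 480 × 5.656 × 254 = 310.3 kN.
Base metal shear (10 mm plate): yield φR_n = 1.0×0.6×350×10×254 = 533.4 kN; rupture φR_n = 0.75×0.6×450×10×254 = 514.4 kN; take 514.4 kN (rupture).
Governing: min(310.3, 514.4) = 310.3 kN → weld metal.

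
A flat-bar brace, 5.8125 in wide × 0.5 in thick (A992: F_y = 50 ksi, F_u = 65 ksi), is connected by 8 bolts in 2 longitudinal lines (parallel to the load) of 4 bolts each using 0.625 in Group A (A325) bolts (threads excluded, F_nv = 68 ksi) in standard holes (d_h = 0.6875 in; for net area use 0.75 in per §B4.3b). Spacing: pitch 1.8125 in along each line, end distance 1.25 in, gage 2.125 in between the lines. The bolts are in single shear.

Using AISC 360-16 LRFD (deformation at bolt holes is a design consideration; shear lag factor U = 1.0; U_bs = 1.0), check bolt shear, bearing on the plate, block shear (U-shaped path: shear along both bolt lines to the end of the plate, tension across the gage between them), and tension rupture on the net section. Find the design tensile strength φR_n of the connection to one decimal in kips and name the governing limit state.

Bolt shear: A_b = π(0.625)²/4 = 0.3068 in². φR_n = 0.75 × 68 × 0.3068 × 8 × 1 = 125.2 kips.
Bearing (0.5 in plate, F_u = 65 ksi): end bolts L_c = 1.25 − 0.6875/2 = 0.90625, R_n = min(1.2×0.90625×0.5×65, 2.4×0.625×0.5×65) = 35.344 kips/bolt; interior L_c = 1.8125 − 0.6875 = 1.125, R_n = 43.875 kips/bolt. φR_n = 0.75 × (2×35.344 + 6×43.875) = 250.5 kips.
Block shear: shear path 2×[1.25+3×1.8125] = 2×6.6875 in, A_gv = 6.6875, A_nv = 2×(6.6875 − 3.5×0.75)×0.5 = 4.0625 in²; tension across gage: (2.125 − 1×0.75)×0.5 = 0.6875 in². R_n = min(0.6×65×4.0625, 0.6×50×6.6875) + 1.0×65×0.6875 = min(158.44, 200.63) + 44.688 = 203.13 kips. φR_n = 0.75 × 203.13 = 152.3 kips.
Tension rupture (net): A_n = (5.8125 − 2×0.75)×0.5 = 2.1563 in² (U = 1.0, A_e = A_n). φR_n = 0.75 × 65 × 2.1563 = 105.1 kips.
Governing: min(125.2, 250.5, 152.3, 105.1) = 105.1 kips → net-section rupture.

105.1 kips (net-section rupture governs)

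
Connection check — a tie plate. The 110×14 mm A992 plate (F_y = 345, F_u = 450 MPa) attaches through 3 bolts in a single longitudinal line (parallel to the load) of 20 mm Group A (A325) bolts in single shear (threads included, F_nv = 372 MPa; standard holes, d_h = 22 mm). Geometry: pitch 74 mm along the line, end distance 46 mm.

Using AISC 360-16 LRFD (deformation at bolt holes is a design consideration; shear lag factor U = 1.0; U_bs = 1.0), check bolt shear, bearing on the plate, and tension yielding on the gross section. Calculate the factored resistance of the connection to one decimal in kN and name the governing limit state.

263.0 kN (bolt shear governs)

Bolt shear: A_b = π(20)²/4 = 314.16 mm². φR_n = 0.75 × 372 × 314.16 × 3 × 1 = 263.0 kN.
Bearing (14 mm plate, F_u = 450 MPa): end bolts L_c = 46 − 22/2 = 35, R_n = min(1.2×35×14×450, 2.4×20×14×450) = 264.6 kN/bolt; interior L_c = 74 − 22 = 52, R_n = 302.4 kN/bolt. φR_n = 0.75 × (1×264.6 + 2×302.4) = 652.1 kN.
Tension yield (gross): A_g = 110×14 = 1540 mm². φR_n = 0.90 × 345 × 1540 = 478.2 kN.
Governing: min(263.0, 652.1, 478.2) = 263.0 kN → bolt shear.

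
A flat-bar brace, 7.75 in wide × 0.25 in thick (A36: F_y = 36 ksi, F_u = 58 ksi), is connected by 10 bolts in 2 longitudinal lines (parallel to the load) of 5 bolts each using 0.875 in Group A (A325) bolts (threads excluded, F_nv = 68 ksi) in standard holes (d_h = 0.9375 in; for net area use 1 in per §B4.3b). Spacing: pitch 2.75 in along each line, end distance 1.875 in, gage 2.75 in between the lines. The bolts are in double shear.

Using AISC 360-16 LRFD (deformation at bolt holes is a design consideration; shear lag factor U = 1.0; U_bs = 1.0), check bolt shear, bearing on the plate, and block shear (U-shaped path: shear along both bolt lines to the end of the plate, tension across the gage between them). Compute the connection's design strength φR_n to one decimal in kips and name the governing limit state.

Bolt shear: A_b = π(0.875)²/4 = 0.60132 in². φR_n = 0.75 × 68 × 0.60132 × 10 × 2 = 613.3 kips.
Bearing (0.25 in plate, F_u = 58 ksi): end bolts L_c = 1.875 − 0.9375/2 = 1.40625, R_n = min(1.2×1.40625×0.25×58, 2.4×0.875×0.25×58) = 24.469 kips/bolt; interior L_c = 2.75 − 0.9375 = 1.8125, R_n = 30.45 kips/bolt. φR_n = 0.75 × (2×24.469 + 8×30.45) = 219.4 kips.
Block shear: shear path 2×[1.875+4×2.75] = 2×12.875 in, A_gv = 6.4375, A_nv = 2×(12.875 − 4.5×1)×0.25 = 4.1875 in²; tension across gage: (2.75 − 1×1)×0.25 = 0.4375 in². R_n = min(0.6×58×4.1875, 0.6×36×6.4375) + 1.0×58×0.4375 = min(145.73, 139.05) + 25.375 = 164.43 kips. φR_n = 0.75 × 164.43 = 123.3 kips.
Governing: min(613.3, 219.4, 123.3) = 123.3 kips → block shear.

123.3 kips (block shear governs)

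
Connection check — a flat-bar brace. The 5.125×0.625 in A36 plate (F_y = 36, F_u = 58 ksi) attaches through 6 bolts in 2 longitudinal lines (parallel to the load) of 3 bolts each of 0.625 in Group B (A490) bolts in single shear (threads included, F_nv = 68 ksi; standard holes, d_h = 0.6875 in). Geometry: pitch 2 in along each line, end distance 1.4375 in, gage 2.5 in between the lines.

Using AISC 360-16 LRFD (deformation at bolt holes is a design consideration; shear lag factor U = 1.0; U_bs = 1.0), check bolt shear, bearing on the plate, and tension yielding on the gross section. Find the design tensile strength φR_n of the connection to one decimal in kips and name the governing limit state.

93.9 kips (bolt shear governs)

Bolt shear: A_b = π(0.625)²/4 = 0.3068 in². φR_n = 0.75 × 68 × 0.3068 × 6 × 1 = 93.9 kips.
Bearing (0.625 in plate, F_u = 58 ksi): end bolts L_c = 1.4375 − 0.6875/2 = 1.09375, R_n = min(1.2×1.09375×0.625×58, 2.4×0.625×0.625×58) = 47.578 kips/bolt; interior L_c = 2 − 0.6875 = 1.3125, R_n = 54.375 kips/bolt. φR_n = 0.75 × (2×47.578 + 4×54.375) = 234.5 kips.
Tension yield (gross): A_g = 5.125×0.625 = 3.2031 in². φR_n = 0.90 × 36 × 3.2031 = 103.8 kips.
Governing: min(93.9, 234.5, 103.8) = 93.9 kips → bolt shear.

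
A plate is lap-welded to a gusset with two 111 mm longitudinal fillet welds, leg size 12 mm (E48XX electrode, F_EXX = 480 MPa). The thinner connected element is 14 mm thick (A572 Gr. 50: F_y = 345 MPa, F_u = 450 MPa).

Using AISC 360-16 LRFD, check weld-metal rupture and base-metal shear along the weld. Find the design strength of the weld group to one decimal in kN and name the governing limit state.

Weld metal: throat = 0.707×12 = 8.484 mm, L = 2×111 = 222 mm. φR_n = 0.75 × 0.6 × 480 × 8.484 × 222 = 406.8 kN.
Base metal shear (14 mm plate): yield φR_n = 1.0×0.6×345×14×222 = 643.4 kN; rupture φR_n = 0.75×0.6×450×14×222 = 629.4 kN; take 629.4 kN (rupture).
Governing: min(406.8, 629.4) = 406.8 kN → weld metal.

406.8 kN (weld metal governs)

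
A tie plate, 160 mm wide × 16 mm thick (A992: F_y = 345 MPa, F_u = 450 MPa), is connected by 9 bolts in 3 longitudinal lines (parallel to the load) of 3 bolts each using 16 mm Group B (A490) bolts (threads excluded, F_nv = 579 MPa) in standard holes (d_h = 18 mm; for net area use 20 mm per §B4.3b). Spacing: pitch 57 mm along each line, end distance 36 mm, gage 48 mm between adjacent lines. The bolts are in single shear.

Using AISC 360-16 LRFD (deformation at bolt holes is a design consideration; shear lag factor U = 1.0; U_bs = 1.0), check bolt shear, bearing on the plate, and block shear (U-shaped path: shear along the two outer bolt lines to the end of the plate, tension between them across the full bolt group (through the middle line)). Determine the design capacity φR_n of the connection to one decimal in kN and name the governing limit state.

Bolt shear: A_b = π(16)²/4 = 201.06 mm². φR_n = 0.75 × 579 × 201.06 × 9 × 1 = 785.8 kN.
Bearing (16 mm plate, F_u = 450 MPa): end bolts L_c = 36 − 18/2 = 27, R_n = min(1.2×27×16×450, 2.4×16×16×450) = 233.28 kN/bolt; interior L_c = 57 − 18 = 39, R_n = 276.48 kN/bolt. φR_n = 0.75 × (3×233.28 + 6×276.48) = 1769.0 kN.
Block shear: shear path 2×[36+2×57] = 2×150 mm, A_gv = 4800, A_nv = 2×(150 − 2.5×20)×16 = 3200 mm²; tension across gage: (96 − 2×20)×16 = 896 mm². R_n = min(0.6×450×3200, 0.6×345×4800) + 1.0×450×896 = min(864, 993.6) + 403.2 = 1267.2 kN. φR_n = 0.75 × 1267.2 = 950.4 kN.
Governing: min(785.8, 1769.0, 950.4) = 785.8 kN → bolt shear.

785.8 kN (bolt shear governs)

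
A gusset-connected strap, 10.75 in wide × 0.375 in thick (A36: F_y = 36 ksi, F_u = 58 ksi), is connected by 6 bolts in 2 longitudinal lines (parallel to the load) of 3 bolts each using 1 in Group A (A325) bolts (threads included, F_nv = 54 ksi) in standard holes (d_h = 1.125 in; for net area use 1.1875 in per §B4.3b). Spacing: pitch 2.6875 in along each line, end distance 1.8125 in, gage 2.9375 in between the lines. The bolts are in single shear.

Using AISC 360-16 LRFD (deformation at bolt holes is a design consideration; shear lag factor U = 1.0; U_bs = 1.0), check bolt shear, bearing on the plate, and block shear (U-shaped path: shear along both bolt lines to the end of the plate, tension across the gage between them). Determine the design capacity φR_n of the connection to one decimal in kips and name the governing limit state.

Bolt shear: A_b = π(1)²/4 = 0.7854 in². φR_n = 0.75 × 54 × 0.7854 × 6 × 1 = 190.9 kips.
Bearing (0.375 in plate, F_u = 58 ksi): end bolts L_c = 1.8125 − 1.125/2 = 1.25, R_n = min(1.2×1.25×0.375×58, 2.4×1×0.375×58) = 32.625 kips/bolt; interior L_c = 2.6875 − 1.125 = 1.5625, R_n = 40.781 kips/bolt. φR_n = 0.75 × (2×32.625 + 4×40.781) = 171.3 kips.
Block shear: shear path 2×[1.8125+2×2.6875] = 2×7.1875 in, A_gv = 5.3906, A_nv = 2×(7.1875 − 2.5×1.1875)×0.375 = 3.1641 in²; tension across gage: (2.9375 − 1×1.1875)×0.375 = 0.65625 in². R_n = min(0.6×58×3.1641, 0.6×36×5.3906) + 1.0×58×0.65625 = min(110.11, 116.44) + 38.063 = 148.17 kips. φR_n = 0.75 × 148.17 = 111.1 kips.
Governing: min(190.9, 171.3, 111.1) = 111.1 kips → block shear.

111.1 kips (block shear governs)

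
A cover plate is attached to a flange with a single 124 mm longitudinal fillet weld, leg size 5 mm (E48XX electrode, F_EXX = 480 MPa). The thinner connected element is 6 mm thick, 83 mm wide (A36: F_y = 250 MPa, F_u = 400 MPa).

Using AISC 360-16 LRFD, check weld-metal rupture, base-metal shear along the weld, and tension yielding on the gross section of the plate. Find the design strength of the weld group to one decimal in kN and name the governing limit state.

Weld metal: throat = 0.707×5 = 3.535 mm, L = 124 mm. φR_n = 0.75 × 0.6 × 480 × 3.535 × 124 = 94.7 kN.
Base metal shear (6 mm plate): yield φR_n = 1.0×0.6×250×6×124 = 111.6 kN; rupture φR_n = 0.75×0.6×400×6×124 = 133.9 kN; take 111.6 kN (yield).
Tension yield (gross): A_g = 83×6 = 498 mm². φR_n = 0.90 × 250 × 498 = 112.1 kN.
Governing: min(94.7, 111.6, 112.1) = 94.7 kN → weld metal.

94.7 kN (weld metal governs)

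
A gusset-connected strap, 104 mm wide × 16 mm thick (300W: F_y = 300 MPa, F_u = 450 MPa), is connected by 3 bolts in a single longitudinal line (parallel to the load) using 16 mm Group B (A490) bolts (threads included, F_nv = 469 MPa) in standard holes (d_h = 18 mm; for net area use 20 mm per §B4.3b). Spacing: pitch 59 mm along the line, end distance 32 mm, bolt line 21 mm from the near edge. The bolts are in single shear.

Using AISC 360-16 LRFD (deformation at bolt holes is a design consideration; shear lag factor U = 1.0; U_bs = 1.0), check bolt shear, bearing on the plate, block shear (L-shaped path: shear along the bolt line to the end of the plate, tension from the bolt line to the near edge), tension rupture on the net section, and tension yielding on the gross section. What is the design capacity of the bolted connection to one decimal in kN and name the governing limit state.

212.2 kN (bolt shear governs)

Bolt shear: A_b = π(16)²/4 = 201.06 mm². φR_n = 0.75 × 469 × 201.06 × 3 × 1 = 212.2 kN.
Bearing (16 mm plate, F_u = 450 MPa): end bolts L_c = 32 − 18/2 = 23, R_n = min(1.2×23×16×450, 2.4×16×16×450) = 198.72 kN/bolt; interior L_c = 59 − 18 = 41, R_n = 276.48 kN/bolt. φR_n = 0.75 × (1×198.72 + 2×276.48) = 563.8 kN.
Block shear: shear path 1×[32+2×59] = 1×150 mm, A_gv = 2400, A_nv = 1×(150 − 2.5×20)×16 = 1600 mm²; tension to near edge: (21 − 0.5×20)×16 = 176 mm². R_n = min(0.6×450×1600, 0.6×300×2400) + 1.0×450×176 = min(432, 432) + 79.2 = 511.2 kN. φR_n = 0.75 × 511.2 = 383.4 kN.
Tension rupture (net): A_n = (104 − 1×20)×16 = 1344 mm² (U = 1.0, A_e = A_n). φR_n = 0.75 × 450 × 1344 = 453.6 kN.
Tension yield (gross): A_g = 104×16 = 1664 mm². φR_n = 0.90 × 300 × 1664 = 449.3 kN.
Governing: min(212.2, 563.8, 383.4, 453.6, 449.3) = 212.2 kN → bolt shear.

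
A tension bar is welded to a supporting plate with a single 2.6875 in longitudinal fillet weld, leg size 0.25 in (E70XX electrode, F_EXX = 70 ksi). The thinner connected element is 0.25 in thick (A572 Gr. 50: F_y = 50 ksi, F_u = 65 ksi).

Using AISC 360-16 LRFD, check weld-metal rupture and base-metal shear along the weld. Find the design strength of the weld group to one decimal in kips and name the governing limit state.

15.0 kips (weld metal governs)

Weld metal: throat = 0.707×0.25 = 0.17675 in, L = 2.6875 in. φR_n = 0.75 × 0.6 × 70 × 0.17675 × 2.6875 = 15.0 kips.
Base metal shear (0.25 in plate): yield φR_n = 1.0×0.6×50×0.25×2.6875 = 20.2 kips; rupture φR_n = 0.75×0.6×65×0.25×2.6875 = 19.7 kips; take 19.7 kips (rupture).
Governing: min(15.0, 19.7) = 15.0 kips → weld metal.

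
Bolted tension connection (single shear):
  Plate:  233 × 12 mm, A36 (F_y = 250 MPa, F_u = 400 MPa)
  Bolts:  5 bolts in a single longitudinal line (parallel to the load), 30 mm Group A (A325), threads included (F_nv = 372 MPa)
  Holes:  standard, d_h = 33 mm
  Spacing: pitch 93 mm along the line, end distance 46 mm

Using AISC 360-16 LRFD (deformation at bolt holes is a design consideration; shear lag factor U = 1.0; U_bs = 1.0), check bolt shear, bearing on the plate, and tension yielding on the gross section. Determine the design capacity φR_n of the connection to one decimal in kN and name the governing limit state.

629.1 kN (gross-section yield governs)

Bolt shear: A_b = π(30)²/4 = 706.86 mm². φR_n = 0.75 × 372 × 706.86 × 5 × 1 = 986.1 kN.
Bearing (12 mm plate, F_u = 400 MPa): end bolts L_c = 46 − 33/2 = 29.5, R_n = min(1.2×29.5×12×400, 2.4×30×12×400) = 169.92 kN/bolt; interior L_c = 93 − 33 = 60, R_n = 345.6 kN/bolt. φR_n = 0.75 × (1×169.92 + 4×345.6) = 1164.2 kN.
Tension yield (gross): A_g = 233×12 = 2796 mm². φR_n = 0.90 × 250 × 2796 = 629.1 kN.
Governing: min(986.1, 1164.2, 629.1) = 629.1 kN → gross-section yield.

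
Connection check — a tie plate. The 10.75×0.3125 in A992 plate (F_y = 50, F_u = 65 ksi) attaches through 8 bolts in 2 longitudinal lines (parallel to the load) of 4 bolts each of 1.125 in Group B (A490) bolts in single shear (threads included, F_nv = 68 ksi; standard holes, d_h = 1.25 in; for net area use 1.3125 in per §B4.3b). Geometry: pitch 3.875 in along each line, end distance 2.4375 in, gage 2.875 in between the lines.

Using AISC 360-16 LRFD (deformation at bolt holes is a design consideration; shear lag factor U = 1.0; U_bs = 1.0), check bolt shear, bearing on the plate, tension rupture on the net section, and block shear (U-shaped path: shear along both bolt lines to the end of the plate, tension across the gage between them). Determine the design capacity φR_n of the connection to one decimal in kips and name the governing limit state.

Bolt shear: A_b = π(1.125)²/4 = 0.99402 in². φR_n = 0.75 × 68 × 0.99402 × 8 × 1 = 405.6 kips.
Bearing (0.3125 in plate, F_u = 65 ksi): end bolts L_c = 2.4375 − 1.25/2 = 1.8125, R_n = min(1.2×1.8125×0.3125×65, 2.4×1.125×0.3125×65) = 44.18 kips/bolt; interior L_c = 3.875 − 1.25 = 2.625, R_n = 54.844 kips/bolt. φR_n = 0.75 × (2×44.18 + 6×54.844) = 313.1 kips.
Tension rupture (net): A_n = (10.75 − 2×1.3125)×0.3125 = 2.5391 in² (U = 1.0, A_e = A_n). φR_n = 0.75 × 65 × 2.5391 = 123.8 kips.
Block shear: shear path 2×[2.4375+3×3.875] = 2×14.0625 in, A_gv = 8.7891, A_nv = 2×(14.0625 − 3.5×1.3125)×0.3125 = 5.918 in²; tension across gage: (2.875 − 1×1.3125)×0.3125 = 0.48828 in². R_n = min(0.6×65×5.918, 0.6×50×8.7891) + 1.0×65×0.48828 = min(230.8, 263.67) + 31.738 = 262.54 kips. φR_n = 0.75 × 262.54 = 196.9 kips.
Governing: min(405.6, 313.1, 123.8, 196.9) = 123.8 kips → net-section rupture.

123.8 kips (net-section rupture governs)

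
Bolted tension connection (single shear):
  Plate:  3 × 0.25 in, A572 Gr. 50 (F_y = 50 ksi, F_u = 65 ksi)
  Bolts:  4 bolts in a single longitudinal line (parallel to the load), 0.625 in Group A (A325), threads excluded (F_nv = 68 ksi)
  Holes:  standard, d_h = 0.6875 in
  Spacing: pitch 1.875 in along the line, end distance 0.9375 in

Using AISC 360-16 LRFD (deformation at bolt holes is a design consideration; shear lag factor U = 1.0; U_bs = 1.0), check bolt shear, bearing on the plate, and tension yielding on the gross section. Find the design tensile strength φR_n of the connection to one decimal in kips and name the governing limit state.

33.8 kips (gross-section yield governs)

Bolt shear: A_b = π(0.625)²/4 = 0.3068 in². φR_n = 0.75 × 68 × 0.3068 × 4 × 1 = 62.6 kips.
Bearing (0.25 in plate, F_u = 65 ksi): end bolts L_c = 0.9375 − 0.6875/2 = 0.59375, R_n = min(1.2×0.59375×0.25×65, 2.4×0.625×0.25×65) = 11.578 kips/bolt; interior L_c = 1.875 − 0.6875 = 1.1875, R_n = 23.156 kips/bolt. φR_n = 0.75 × (1×11.578 + 3×23.156) = 60.8 kips.
Tension yield (gross): A_g = 3×0.25 = 0.75 in². φR_n = 0.90 × 50 × 0.75 = 33.8 kips.
Governing: min(62.6, 60.8, 33.8) = 33.8 kips → gross-section yield.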